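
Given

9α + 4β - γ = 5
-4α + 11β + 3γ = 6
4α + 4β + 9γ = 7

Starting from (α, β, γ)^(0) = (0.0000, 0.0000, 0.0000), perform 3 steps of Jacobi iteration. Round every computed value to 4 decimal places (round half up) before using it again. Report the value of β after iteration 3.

Iteration 1:
  α = (5 - (4)·0.0000 - (-1)·0.0000) / (9) = 0.5556
  β = (6 - (-4)·0.0000 - (3)·0.0000) / (11) = 0.5455
  γ = (7 - (4)·0.0000 - (4)·0.0000) / (9) = 0.7778
Iteration 2:
  α = (5 - (4)·0.5455 - (-1)·0.7778) / (9) = 0.3995
  β = (6 - (-4)·0.5556 - (3)·0.7778) / (11) = 0.5354
  γ = (7 - (4)·0.5556 - (4)·0.5455) / (9) = 0.2884
Iteration 3:
  α = (5 - (4)·0.5354 - (-1)·0.2884) / (9) = 0.3496
  β = (6 - (-4)·0.3995 - (3)·0.2884) / (11) = 0.6121
  γ = (7 - (4)·0.3995 - (4)·0.5354) / (9) = 0.3623

0.6121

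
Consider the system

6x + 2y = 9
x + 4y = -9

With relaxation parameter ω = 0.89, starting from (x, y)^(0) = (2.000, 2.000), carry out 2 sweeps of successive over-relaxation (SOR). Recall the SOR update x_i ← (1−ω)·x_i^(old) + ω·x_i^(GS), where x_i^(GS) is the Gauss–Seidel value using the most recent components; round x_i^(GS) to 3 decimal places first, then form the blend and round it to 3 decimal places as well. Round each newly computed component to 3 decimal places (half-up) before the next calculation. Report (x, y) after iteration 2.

(2.033, -2.674)

Iteration 1:
  x: GS value = (9 - (2)·2.000) / (6) = 0.833;  x ← (1−ω)·2.000 + ω·0.833 = 0.961
  y: GS value = (-9 - (1)·0.961) / (4) = -2.490;  y ← (1−ω)·2.000 + ω·-2.490 = -1.996
Iteration 2:
  x: GS value = (9 - (2)·-1.996) / (6) = 2.165;  x ← (1−ω)·0.961 + ω·2.165 = 2.033
  y: GS value = (-9 - (1)·2.033) / (4) = -2.758;  y ← (1−ω)·-1.996 + ω·-2.758 = -2.674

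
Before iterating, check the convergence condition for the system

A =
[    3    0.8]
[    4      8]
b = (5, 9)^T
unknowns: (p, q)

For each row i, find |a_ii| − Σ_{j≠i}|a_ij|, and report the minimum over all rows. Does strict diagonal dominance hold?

row 1: |3| − (0.8) = 2.2
row 2: |8| − (4) = 4
minimum over rows = 2.2 → strictly diagonally dominant (convergence guaranteed)

2.2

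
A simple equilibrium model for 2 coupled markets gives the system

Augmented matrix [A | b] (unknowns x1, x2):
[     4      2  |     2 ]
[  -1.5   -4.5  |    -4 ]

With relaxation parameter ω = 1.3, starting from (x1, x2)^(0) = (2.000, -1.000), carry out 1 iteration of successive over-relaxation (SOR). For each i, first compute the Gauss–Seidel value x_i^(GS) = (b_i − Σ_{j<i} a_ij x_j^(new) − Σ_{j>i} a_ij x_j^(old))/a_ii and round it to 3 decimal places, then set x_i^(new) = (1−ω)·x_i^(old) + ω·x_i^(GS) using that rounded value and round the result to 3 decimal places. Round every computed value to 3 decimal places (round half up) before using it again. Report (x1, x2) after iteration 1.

Iteration 1:
  x1: GS value = (2 - (2)·-1.000) / (4) = 1.000;  x1 ← (1−ω)·2.000 + ω·1.000 = 0.700
  x2: GS value = (-4 - (-1.5)·0.700) / (-4.5) = 0.656;  x2 ← (1−ω)·-1.000 + ω·0.656 = 1.153

(0.700, 1.153)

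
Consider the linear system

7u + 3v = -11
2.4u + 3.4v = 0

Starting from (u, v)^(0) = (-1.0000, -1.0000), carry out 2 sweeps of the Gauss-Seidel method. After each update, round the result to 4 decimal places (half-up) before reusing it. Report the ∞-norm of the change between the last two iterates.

0.7743

Iteration 1:
  u = (-11 - (3)·-1.0000) / (7) = -1.1429
  v = (0 - (2.4)·-1.1429) / (3.4) = 0.8068
Iteration 2:
  u = (-11 - (3)·0.8068) / (7) = -1.9172
  v = (0 - (2.4)·-1.9172) / (3.4) = 1.3533
Change: (-0.7743, 0.5465) → max |·| = 0.7743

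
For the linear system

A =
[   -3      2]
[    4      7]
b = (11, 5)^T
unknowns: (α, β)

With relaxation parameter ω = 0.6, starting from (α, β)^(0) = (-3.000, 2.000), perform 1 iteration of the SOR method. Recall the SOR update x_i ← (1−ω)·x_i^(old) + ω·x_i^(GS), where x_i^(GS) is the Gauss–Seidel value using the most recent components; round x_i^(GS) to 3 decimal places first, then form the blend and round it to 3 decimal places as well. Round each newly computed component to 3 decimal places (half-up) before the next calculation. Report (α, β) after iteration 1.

(-2.600, 2.120)

Iteration 1:
  α: GS value = (11 - (2)·2.000) / (-3) = -2.333;  α ← (1−ω)·-3.000 + ω·-2.333 = -2.600
  β: GS value = (5 - (4)·-2.600) / (7) = 2.200;  β ← (1−ω)·2.000 + ω·2.200 = 2.120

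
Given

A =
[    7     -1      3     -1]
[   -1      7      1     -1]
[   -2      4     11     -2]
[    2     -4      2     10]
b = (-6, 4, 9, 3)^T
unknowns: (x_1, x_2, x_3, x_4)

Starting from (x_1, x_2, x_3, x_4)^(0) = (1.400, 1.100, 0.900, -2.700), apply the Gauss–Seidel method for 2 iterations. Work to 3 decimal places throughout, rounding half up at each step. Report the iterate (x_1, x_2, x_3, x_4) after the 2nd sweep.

Iteration 1:
  x_1 = (-6 - (-1)·1.100 - (3)·0.900 - (-1)·-2.700) / (7) = -1.471
  x_2 = (4 - (-1)·-1.471 - (1)·0.900 - (-1)·-2.700) / (7) = -0.153
  x_3 = (9 - (-2)·-1.471 - (4)·-0.153 - (-2)·-2.700) / (11) = 0.115
  x_4 = (3 - (2)·-1.471 - (-4)·-0.153 - (2)·0.115) / (10) = 0.510
Iteration 2:
  x_1 = (-6 - (-1)·-0.153 - (3)·0.115 - (-1)·0.510) / (7) = -0.855
  x_2 = (4 - (-1)·-0.855 - (1)·0.115 - (-1)·0.510) / (7) = 0.506
  x_3 = (9 - (-2)·-0.855 - (4)·0.506 - (-2)·0.510) / (11) = 0.571
  x_4 = (3 - (2)·-0.855 - (-4)·0.506 - (2)·0.571) / (10) = 0.559

(-0.855, 0.506, 0.571, 0.559)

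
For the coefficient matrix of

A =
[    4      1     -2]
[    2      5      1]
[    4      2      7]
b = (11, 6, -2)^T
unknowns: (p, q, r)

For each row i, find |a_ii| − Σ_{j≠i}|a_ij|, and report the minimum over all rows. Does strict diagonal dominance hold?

row 1: |4| − (1+2) = 1
row 2: |5| − (2+1) = 2
row 3: |7| − (4+2) = 1
minimum over rows = 1 → strictly diagonally dominant (convergence guaranteed)

1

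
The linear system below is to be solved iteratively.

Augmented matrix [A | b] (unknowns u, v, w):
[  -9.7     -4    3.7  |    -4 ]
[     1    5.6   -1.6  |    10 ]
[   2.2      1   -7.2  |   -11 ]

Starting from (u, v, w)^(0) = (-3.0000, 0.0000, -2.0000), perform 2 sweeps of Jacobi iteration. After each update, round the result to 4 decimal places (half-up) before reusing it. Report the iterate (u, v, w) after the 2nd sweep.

(-0.0762, 2.0229, 1.6637)

Iteration 1:
  u = (-4 - (-4)·0.0000 - (3.7)·-2.0000) / (-9.7) = -0.3505
  v = (10 - (1)·-3.0000 - (-1.6)·-2.0000) / (5.6) = 1.7500
  w = (-11 - (2.2)·-3.0000 - (1)·0.0000) / (-7.2) = 0.6111
Iteration 2:
  u = (-4 - (-4)·1.7500 - (3.7)·0.6111) / (-9.7) = -0.0762
  v = (10 - (1)·-0.3505 - (-1.6)·0.6111) / (5.6) = 2.0229
  w = (-11 - (2.2)·-0.3505 - (1)·1.7500) / (-7.2) = 1.6637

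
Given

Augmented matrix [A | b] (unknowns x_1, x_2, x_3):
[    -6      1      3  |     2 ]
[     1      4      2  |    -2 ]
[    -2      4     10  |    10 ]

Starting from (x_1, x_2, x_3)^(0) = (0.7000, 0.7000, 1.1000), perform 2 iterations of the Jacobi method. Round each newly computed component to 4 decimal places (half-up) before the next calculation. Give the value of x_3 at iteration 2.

1.5567

Iteration 1:
  x_1 = (2 - (1)·0.7000 - (3)·1.1000) / (-6) = 0.3333
  x_2 = (-2 - (1)·0.7000 - (2)·1.1000) / (4) = -1.2250
  x_3 = (10 - (-2)·0.7000 - (4)·0.7000) / (10) = 0.8600
Iteration 2:
  x_1 = (2 - (1)·-1.2250 - (3)·0.8600) / (-6) = -0.1075
  x_2 = (-2 - (1)·0.3333 - (2)·0.8600) / (4) = -1.0133
  x_3 = (10 - (-2)·0.3333 - (4)·-1.2250) / (10) = 1.5567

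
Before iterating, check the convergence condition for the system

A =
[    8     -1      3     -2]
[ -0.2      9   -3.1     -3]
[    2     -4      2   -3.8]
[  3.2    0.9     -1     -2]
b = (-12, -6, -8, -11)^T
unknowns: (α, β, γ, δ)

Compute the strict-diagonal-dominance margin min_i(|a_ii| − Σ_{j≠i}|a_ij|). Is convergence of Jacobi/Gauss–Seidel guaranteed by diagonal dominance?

row 1: |8| − (1+3+2) = 2
row 2: |9| − (0.2+3.1+3) = 2.7
row 3: |2| − (2+4+3.8) = -7.8
row 4: |-2| − (3.2+0.9+1) = -3.1
minimum over rows = -7.8 → not strictly diagonally dominant

-7.8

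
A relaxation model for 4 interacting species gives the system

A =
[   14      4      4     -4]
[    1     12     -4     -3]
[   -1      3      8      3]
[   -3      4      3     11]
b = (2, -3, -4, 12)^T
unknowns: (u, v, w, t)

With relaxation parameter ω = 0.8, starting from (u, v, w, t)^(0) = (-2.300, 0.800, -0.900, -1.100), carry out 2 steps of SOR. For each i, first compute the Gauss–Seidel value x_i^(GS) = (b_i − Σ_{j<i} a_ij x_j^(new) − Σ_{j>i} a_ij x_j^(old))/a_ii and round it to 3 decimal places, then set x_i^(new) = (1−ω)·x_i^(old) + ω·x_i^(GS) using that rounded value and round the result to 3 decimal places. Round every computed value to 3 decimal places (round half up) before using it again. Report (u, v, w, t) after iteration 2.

(0.304, -0.218, -0.547, 1.261)

Iteration 1:
  u: GS value = (2 - (4)·0.800 - (4)·-0.900 - (-4)·-1.100) / (14) = -0.143;  u ← (1−ω)·-2.300 + ω·-0.143 = -0.574
  v: GS value = (-3 - (1)·-0.574 - (-4)·-0.900 - (-3)·-1.100) / (12) = -0.777;  v ← (1−ω)·0.800 + ω·-0.777 = -0.462
  w: GS value = (-4 - (-1)·-0.574 - (3)·-0.462 - (3)·-1.100) / (8) = 0.014;  w ← (1−ω)·-0.900 + ω·0.014 = -0.169
  t: GS value = (12 - (-3)·-0.574 - (4)·-0.462 - (3)·-0.169) / (11) = 1.148;  t ← (1−ω)·-1.100 + ω·1.148 = 0.698
Iteration 2:
  u: GS value = (2 - (4)·-0.462 - (4)·-0.169 - (-4)·0.698) / (14) = 0.523;  u ← (1−ω)·-0.574 + ω·0.523 = 0.304
  v: GS value = (-3 - (1)·0.304 - (-4)·-0.169 - (-3)·0.698) / (12) = -0.157;  v ← (1−ω)·-0.462 + ω·-0.157 = -0.218
  w: GS value = (-4 - (-1)·0.304 - (3)·-0.218 - (3)·0.698) / (8) = -0.642;  w ← (1−ω)·-0.169 + ω·-0.642 = -0.547
  t: GS value = (12 - (-3)·0.304 - (4)·-0.218 - (3)·-0.547) / (11) = 1.402;  t ← (1−ω)·0.698 + ω·1.402 = 1.261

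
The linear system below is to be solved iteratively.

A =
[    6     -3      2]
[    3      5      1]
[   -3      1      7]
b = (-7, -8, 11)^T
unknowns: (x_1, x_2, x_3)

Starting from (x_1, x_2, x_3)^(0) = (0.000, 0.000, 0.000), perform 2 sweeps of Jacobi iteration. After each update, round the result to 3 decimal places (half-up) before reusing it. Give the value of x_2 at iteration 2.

Iteration 1:
  x_1 = (-7 - (-3)·0.000 - (2)·0.000) / (6) = -1.167
  x_2 = (-8 - (3)·0.000 - (1)·0.000) / (5) = -1.600
  x_3 = (11 - (-3)·0.000 - (1)·0.000) / (7) = 1.571
Iteration 2:
  x_1 = (-7 - (-3)·-1.600 - (2)·1.571) / (6) = -2.490
  x_2 = (-8 - (3)·-1.167 - (1)·1.571) / (5) = -1.214
  x_3 = (11 - (-3)·-1.167 - (1)·-1.600) / (7) = 1.300

-1.214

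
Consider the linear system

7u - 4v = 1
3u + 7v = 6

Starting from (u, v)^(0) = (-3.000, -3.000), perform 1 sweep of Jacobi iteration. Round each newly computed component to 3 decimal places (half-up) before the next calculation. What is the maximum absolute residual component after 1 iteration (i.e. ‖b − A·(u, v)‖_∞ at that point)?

Iteration 1:
  u = (1 - (-4)·-3.000) / (7) = -1.571
  v = (6 - (3)·-3.000) / (7) = 2.143
Residual b − A·x = (20.569, -4.288); ∞-norm = 20.569

20.569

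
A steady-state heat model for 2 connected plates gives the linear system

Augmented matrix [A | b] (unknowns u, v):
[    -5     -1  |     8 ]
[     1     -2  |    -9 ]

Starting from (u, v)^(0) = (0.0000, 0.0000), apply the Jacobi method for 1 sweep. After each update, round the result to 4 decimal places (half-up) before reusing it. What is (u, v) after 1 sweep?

Iteration 1:
  u = (8 - (-1)·0.0000) / (-5) = -1.6000
  v = (-9 - (1)·0.0000) / (-2) = 4.5000

(-1.6000, 4.5000)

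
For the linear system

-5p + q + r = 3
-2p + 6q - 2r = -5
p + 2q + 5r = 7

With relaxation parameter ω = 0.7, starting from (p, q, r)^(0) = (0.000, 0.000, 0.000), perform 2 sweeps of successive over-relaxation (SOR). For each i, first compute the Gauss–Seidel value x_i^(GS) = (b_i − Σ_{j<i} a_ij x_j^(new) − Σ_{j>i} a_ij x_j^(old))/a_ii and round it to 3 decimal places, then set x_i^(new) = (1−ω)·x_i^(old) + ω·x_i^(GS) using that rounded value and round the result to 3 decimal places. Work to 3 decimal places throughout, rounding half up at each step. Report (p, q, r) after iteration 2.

Iteration 1:
  p: GS value = (3 - (1)·0.000 - (1)·0.000) / (-5) = -0.600;  p ← (1−ω)·0.000 + ω·-0.600 = -0.420
  q: GS value = (-5 - (-2)·-0.420 - (-2)·0.000) / (6) = -0.973;  q ← (1−ω)·0.000 + ω·-0.973 = -0.681
  r: GS value = (7 - (1)·-0.420 - (2)·-0.681) / (5) = 1.756;  r ← (1−ω)·0.000 + ω·1.756 = 1.229
Iteration 2:
  p: GS value = (3 - (1)·-0.681 - (1)·1.229) / (-5) = -0.490;  p ← (1−ω)·-0.420 + ω·-0.490 = -0.469
  q: GS value = (-5 - (-2)·-0.469 - (-2)·1.229) / (6) = -0.580;  q ← (1−ω)·-0.681 + ω·-0.580 = -0.610
  r: GS value = (7 - (1)·-0.469 - (2)·-0.610) / (5) = 1.738;  r ← (1−ω)·1.229 + ω·1.738 = 1.585

(-0.469, -0.610, 1.585)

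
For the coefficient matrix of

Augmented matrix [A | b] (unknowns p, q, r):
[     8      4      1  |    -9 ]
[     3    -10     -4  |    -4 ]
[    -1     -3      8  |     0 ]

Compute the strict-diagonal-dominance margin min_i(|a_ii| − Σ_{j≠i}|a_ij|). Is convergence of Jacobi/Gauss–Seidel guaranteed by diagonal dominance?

row 1: |8| − (4+1) = 3
row 2: |-10| − (3+4) = 3
row 3: |8| − (1+3) = 4
minimum over rows = 3 → strictly diagonally dominant (convergence guaranteed)

3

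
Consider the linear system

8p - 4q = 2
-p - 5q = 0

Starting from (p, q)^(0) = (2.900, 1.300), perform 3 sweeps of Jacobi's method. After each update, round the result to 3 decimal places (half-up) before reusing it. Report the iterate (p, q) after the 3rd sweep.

(0.160, 0.008)

Iteration 1:
  p = (2 - (-4)·1.300) / (8) = 0.900
  q = (0 - (-1)·2.900) / (-5) = -0.580
Iteration 2:
  p = (2 - (-4)·-0.580) / (8) = -0.040
  q = (0 - (-1)·0.900) / (-5) = -0.180
Iteration 3:
  p = (2 - (-4)·-0.180) / (8) = 0.160
  q = (0 - (-1)·-0.040) / (-5) = 0.008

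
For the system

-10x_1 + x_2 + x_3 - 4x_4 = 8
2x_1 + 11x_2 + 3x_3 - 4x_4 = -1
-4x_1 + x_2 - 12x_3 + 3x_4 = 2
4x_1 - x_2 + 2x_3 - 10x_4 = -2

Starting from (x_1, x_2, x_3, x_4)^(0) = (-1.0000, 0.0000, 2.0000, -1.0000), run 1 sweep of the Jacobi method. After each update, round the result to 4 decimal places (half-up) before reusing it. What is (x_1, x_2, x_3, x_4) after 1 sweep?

(-0.2000, -0.8182, -0.0833, 0.2000)

Iteration 1:
  x_1 = (8 - (1)·0.0000 - (1)·2.0000 - (-4)·-1.0000) / (-10) = -0.2000
  x_2 = (-1 - (2)·-1.0000 - (3)·2.0000 - (-4)·-1.0000) / (11) = -0.8182
  x_3 = (2 - (-4)·-1.0000 - (1)·0.0000 - (3)·-1.0000) / (-12) = -0.0833
  x_4 = (-2 - (4)·-1.0000 - (-1)·0.0000 - (2)·2.0000) / (-10) = 0.2000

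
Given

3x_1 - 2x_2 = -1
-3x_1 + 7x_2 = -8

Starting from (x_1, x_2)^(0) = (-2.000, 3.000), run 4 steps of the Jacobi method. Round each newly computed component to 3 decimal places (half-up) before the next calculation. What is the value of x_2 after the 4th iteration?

Iteration 1:
  x_1 = (-1 - (-2)·3.000) / (3) = 1.667
  x_2 = (-8 - (-3)·-2.000) / (7) = -2.000
Iteration 2:
  x_1 = (-1 - (-2)·-2.000) / (3) = -1.667
  x_2 = (-8 - (-3)·1.667) / (7) = -0.428
Iteration 3:
  x_1 = (-1 - (-2)·-0.428) / (3) = -0.619
  x_2 = (-8 - (-3)·-1.667) / (7) = -1.857
Iteration 4:
  x_1 = (-1 - (-2)·-1.857) / (3) = -1.571
  x_2 = (-8 - (-3)·-0.619) / (7) = -1.408

-1.408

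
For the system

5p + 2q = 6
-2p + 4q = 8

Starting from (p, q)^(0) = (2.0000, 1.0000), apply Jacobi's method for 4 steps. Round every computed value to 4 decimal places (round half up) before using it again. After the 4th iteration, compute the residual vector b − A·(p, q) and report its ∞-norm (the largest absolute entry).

Iteration 1:
  p = (6 - (2)·1.0000) / (5) = 0.8000
  q = (8 - (-2)·2.0000) / (4) = 3.0000
Iteration 2:
  p = (6 - (2)·3.0000) / (5) = 0.0000
  q = (8 - (-2)·0.8000) / (4) = 2.4000
Iteration 3:
  p = (6 - (2)·2.4000) / (5) = 0.2400
  q = (8 - (-2)·0.0000) / (4) = 2.0000
Iteration 4:
  p = (6 - (2)·2.0000) / (5) = 0.4000
  q = (8 - (-2)·0.2400) / (4) = 2.1200
Residual b − A·x = (-0.2400, 0.3200); ∞-norm = 0.3200

0.3200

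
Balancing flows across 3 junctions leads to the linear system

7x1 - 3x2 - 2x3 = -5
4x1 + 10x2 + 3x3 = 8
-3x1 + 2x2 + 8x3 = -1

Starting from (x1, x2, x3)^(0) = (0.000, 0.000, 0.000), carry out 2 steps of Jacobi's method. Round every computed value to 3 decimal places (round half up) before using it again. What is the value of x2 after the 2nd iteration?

Iteration 1:
  x1 = (-5 - (-3)·0.000 - (-2)·0.000) / (7) = -0.714
  x2 = (8 - (4)·0.000 - (3)·0.000) / (10) = 0.800
  x3 = (-1 - (-3)·0.000 - (2)·0.000) / (8) = -0.125
Iteration 2:
  x1 = (-5 - (-3)·0.800 - (-2)·-0.125) / (7) = -0.407
  x2 = (8 - (4)·-0.714 - (3)·-0.125) / (10) = 1.123
  x3 = (-1 - (-3)·-0.714 - (2)·0.800) / (8) = -0.593

1.123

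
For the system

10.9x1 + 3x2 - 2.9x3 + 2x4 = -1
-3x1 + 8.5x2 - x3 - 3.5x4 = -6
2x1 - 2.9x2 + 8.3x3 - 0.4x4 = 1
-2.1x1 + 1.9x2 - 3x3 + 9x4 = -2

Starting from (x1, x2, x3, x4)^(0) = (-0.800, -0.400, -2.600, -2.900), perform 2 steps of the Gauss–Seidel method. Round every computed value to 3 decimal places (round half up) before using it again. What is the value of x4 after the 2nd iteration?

Iteration 1:
  x1 = (-1 - (3)·-0.400 - (-2.9)·-2.600 - (2)·-2.900) / (10.9) = -0.141
  x2 = (-6 - (-3)·-0.141 - (-1)·-2.600 - (-3.5)·-2.900) / (8.5) = -2.256
  x3 = (1 - (2)·-0.141 - (-2.9)·-2.256 - (-0.4)·-2.900) / (8.3) = -0.774
  x4 = (-2 - (-2.1)·-0.141 - (1.9)·-2.256 - (-3)·-0.774) / (9) = -0.037
Iteration 2:
  x1 = (-1 - (3)·-2.256 - (-2.9)·-0.774 - (2)·-0.037) / (10.9) = 0.330
  x2 = (-6 - (-3)·0.330 - (-1)·-0.774 - (-3.5)·-0.037) / (8.5) = -0.696
  x3 = (1 - (2)·0.330 - (-2.9)·-0.696 - (-0.4)·-0.037) / (8.3) = -0.204
  x4 = (-2 - (-2.1)·0.330 - (1.9)·-0.696 - (-3)·-0.204) / (9) = -0.066

-0.066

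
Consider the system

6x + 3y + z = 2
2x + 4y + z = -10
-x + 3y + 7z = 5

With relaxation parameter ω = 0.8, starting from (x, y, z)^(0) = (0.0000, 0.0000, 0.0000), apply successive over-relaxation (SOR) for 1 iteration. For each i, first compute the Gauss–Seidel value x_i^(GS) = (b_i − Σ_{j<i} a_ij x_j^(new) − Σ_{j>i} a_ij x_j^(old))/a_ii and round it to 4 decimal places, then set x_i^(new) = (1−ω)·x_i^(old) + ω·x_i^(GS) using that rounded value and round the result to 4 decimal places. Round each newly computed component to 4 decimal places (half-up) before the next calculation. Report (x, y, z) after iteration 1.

Iteration 1:
  x: GS value = (2 - (3)·0.0000 - (1)·0.0000) / (6) = 0.3333;  x ← (1−ω)·0.0000 + ω·0.3333 = 0.2666
  y: GS value = (-10 - (2)·0.2666 - (1)·0.0000) / (4) = -2.6333;  y ← (1−ω)·0.0000 + ω·-2.6333 = -2.1066
  z: GS value = (5 - (-1)·0.2666 - (3)·-2.1066) / (7) = 1.6552;  z ← (1−ω)·0.0000 + ω·1.6552 = 1.3242

(0.2666, -2.1066, 1.3242)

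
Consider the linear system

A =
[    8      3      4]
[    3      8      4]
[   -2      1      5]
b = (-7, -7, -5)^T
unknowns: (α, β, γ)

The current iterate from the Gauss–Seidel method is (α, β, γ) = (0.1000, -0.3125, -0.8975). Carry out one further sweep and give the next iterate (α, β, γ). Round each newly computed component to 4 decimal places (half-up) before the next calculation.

(-0.3091, -0.3103, -1.0616)

One sweep:
  α = (-7 - (3)·-0.3125 - (4)·-0.8975) / (8) = -0.3091
  β = (-7 - (3)·-0.3091 - (4)·-0.8975) / (8) = -0.3103
  γ = (-5 - (-2)·-0.3091 - (1)·-0.3103) / (5) = -1.0616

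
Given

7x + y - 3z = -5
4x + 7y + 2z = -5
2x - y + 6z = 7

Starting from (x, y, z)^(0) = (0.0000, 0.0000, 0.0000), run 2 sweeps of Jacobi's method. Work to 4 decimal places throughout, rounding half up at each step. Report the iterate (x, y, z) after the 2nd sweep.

Iteration 1:
  x = (-5 - (1)·0.0000 - (-3)·0.0000) / (7) = -0.7143
  y = (-5 - (4)·0.0000 - (2)·0.0000) / (7) = -0.7143
  z = (7 - (2)·0.0000 - (-1)·0.0000) / (6) = 1.1667
Iteration 2:
  x = (-5 - (1)·-0.7143 - (-3)·1.1667) / (7) = -0.1122
  y = (-5 - (4)·-0.7143 - (2)·1.1667) / (7) = -0.6395
  z = (7 - (2)·-0.7143 - (-1)·-0.7143) / (6) = 1.2857

(-0.1122, -0.6395, 1.2857)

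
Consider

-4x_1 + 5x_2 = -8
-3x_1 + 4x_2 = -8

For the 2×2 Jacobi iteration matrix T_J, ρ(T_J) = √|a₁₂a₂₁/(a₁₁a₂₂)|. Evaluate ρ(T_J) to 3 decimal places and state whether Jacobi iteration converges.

a₁₂a₂₁/(a₁₁a₂₂) = (5)·(-3) / ((-4)·(4)) = 0.937500
ρ = √|0.937500| = √0.937500 = 0.968
ρ < 1, so Jacobi converges

0.968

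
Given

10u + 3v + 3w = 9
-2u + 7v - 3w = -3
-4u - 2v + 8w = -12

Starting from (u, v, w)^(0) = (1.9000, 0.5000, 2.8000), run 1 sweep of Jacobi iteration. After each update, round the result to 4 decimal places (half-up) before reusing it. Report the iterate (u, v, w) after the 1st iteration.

Iteration 1:
  u = (9 - (3)·0.5000 - (3)·2.8000) / (10) = -0.0900
  v = (-3 - (-2)·1.9000 - (-3)·2.8000) / (7) = 1.3143
  w = (-12 - (-4)·1.9000 - (-2)·0.5000) / (8) = -0.4250

(-0.0900, 1.3143, -0.4250)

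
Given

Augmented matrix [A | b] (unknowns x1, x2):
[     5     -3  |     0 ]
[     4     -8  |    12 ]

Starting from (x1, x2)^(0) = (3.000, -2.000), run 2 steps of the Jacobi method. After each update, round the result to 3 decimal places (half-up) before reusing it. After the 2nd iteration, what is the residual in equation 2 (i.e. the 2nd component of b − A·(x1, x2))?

-4.800

Iteration 1:
  x1 = (0 - (-3)·-2.000) / (5) = -1.200
  x2 = (12 - (4)·3.000) / (-8) = 0.000
Iteration 2:
  x1 = (0 - (-3)·0.000) / (5) = 0.000
  x2 = (12 - (4)·-1.200) / (-8) = -2.100
Residual b − A·x = (-6.300, -4.800)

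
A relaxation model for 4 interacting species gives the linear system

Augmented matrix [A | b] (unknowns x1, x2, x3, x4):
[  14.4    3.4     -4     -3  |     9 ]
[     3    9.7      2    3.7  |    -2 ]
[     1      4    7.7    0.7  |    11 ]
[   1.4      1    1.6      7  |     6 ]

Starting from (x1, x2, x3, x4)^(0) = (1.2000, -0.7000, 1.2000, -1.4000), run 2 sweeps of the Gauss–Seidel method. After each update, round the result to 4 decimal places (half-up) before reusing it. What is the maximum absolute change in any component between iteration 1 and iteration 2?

Iteration 1:
  x1 = (9 - (3.4)·-0.7000 - (-4)·1.2000 - (-3)·-1.4000) / (14.4) = 0.8319
  x2 = (-2 - (3)·0.8319 - (2)·1.2000 - (3.7)·-1.4000) / (9.7) = -0.1769
  x3 = (11 - (1)·0.8319 - (4)·-0.1769 - (0.7)·-1.4000) / (7.7) = 1.5397
  x4 = (6 - (1.4)·0.8319 - (1)·-0.1769 - (1.6)·1.5397) / (7) = 0.3641
Iteration 2:
  x1 = (9 - (3.4)·-0.1769 - (-4)·1.5397 - (-3)·0.3641) / (14.4) = 1.1703
  x2 = (-2 - (3)·1.1703 - (2)·1.5397 - (3.7)·0.3641) / (9.7) = -1.0245
  x3 = (11 - (1)·1.1703 - (4)·-1.0245 - (0.7)·0.3641) / (7.7) = 1.7757
  x4 = (6 - (1.4)·1.1703 - (1)·-1.0245 - (1.6)·1.7757) / (7) = 0.3636
Change: (0.3384, -0.8476, 0.2360, -0.0005) → max |·| = 0.8476

0.8476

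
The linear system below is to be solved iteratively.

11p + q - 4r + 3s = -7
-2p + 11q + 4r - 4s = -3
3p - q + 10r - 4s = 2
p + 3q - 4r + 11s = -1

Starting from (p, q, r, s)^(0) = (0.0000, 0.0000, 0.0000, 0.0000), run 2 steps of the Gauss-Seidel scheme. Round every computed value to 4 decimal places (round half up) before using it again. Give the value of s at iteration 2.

0.2167

Iteration 1:
  p = (-7 - (1)·0.0000 - (-4)·0.0000 - (3)·0.0000) / (11) = -0.6364
  q = (-3 - (-2)·-0.6364 - (4)·0.0000 - (-4)·0.0000) / (11) = -0.3884
  r = (2 - (3)·-0.6364 - (-1)·-0.3884 - (-4)·0.0000) / (10) = 0.3521
  s = (-1 - (1)·-0.6364 - (3)·-0.3884 - (-4)·0.3521) / (11) = 0.2009
Iteration 2:
  p = (-7 - (1)·-0.3884 - (-4)·0.3521 - (3)·0.2009) / (11) = -0.5278
  q = (-3 - (-2)·-0.5278 - (4)·0.3521 - (-4)·0.2009) / (11) = -0.4237
  r = (2 - (3)·-0.5278 - (-1)·-0.4237 - (-4)·0.2009) / (10) = 0.3963
  s = (-1 - (1)·-0.5278 - (3)·-0.4237 - (-4)·0.3963) / (11) = 0.2167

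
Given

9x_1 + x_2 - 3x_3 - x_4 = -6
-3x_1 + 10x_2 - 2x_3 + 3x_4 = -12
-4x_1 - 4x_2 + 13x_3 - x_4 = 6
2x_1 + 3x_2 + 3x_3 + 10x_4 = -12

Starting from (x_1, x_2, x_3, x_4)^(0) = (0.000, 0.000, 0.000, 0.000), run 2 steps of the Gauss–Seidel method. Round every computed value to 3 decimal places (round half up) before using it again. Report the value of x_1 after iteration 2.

-0.635

Iteration 1:
  x_1 = (-6 - (1)·0.000 - (-3)·0.000 - (-1)·0.000) / (9) = -0.667
  x_2 = (-12 - (-3)·-0.667 - (-2)·0.000 - (3)·0.000) / (10) = -1.400
  x_3 = (6 - (-4)·-0.667 - (-4)·-1.400 - (-1)·0.000) / (13) = -0.174
  x_4 = (-12 - (2)·-0.667 - (3)·-1.400 - (3)·-0.174) / (10) = -0.594
Iteration 2:
  x_1 = (-6 - (1)·-1.400 - (-3)·-0.174 - (-1)·-0.594) / (9) = -0.635
  x_2 = (-12 - (-3)·-0.635 - (-2)·-0.174 - (3)·-0.594) / (10) = -1.247
  x_3 = (6 - (-4)·-0.635 - (-4)·-1.247 - (-1)·-0.594) / (13) = -0.163
  x_4 = (-12 - (2)·-0.635 - (3)·-1.247 - (3)·-0.163) / (10) = -0.650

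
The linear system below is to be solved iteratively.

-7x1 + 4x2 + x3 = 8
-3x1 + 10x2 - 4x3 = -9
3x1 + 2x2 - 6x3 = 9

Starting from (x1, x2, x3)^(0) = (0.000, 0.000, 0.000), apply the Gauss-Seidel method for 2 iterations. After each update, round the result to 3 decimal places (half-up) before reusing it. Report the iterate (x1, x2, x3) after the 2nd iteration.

(-2.208, -2.557, -3.456)

Iteration 1:
  x1 = (8 - (4)·0.000 - (1)·0.000) / (-7) = -1.143
  x2 = (-9 - (-3)·-1.143 - (-4)·0.000) / (10) = -1.243
  x3 = (9 - (3)·-1.143 - (2)·-1.243) / (-6) = -2.486
Iteration 2:
  x1 = (8 - (4)·-1.243 - (1)·-2.486) / (-7) = -2.208
  x2 = (-9 - (-3)·-2.208 - (-4)·-2.486) / (10) = -2.557
  x3 = (9 - (3)·-2.208 - (2)·-2.557) / (-6) = -3.456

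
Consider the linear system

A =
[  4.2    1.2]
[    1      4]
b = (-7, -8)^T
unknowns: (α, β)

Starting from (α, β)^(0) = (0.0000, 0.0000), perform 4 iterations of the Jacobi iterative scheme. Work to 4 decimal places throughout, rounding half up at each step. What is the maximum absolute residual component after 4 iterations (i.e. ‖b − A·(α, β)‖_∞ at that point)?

0.0409

Iteration 1:
  α = (-7 - (1.2)·0.0000) / (4.2) = -1.6667
  β = (-8 - (1)·0.0000) / (4) = -2.0000
Iteration 2:
  α = (-7 - (1.2)·-2.0000) / (4.2) = -1.0952
  β = (-8 - (1)·-1.6667) / (4) = -1.5833
Iteration 3:
  α = (-7 - (1.2)·-1.5833) / (4.2) = -1.2143
  β = (-8 - (1)·-1.0952) / (4) = -1.7262
Iteration 4:
  α = (-7 - (1.2)·-1.7262) / (4.2) = -1.1735
  β = (-8 - (1)·-1.2143) / (4) = -1.6964
Residual b − A·x = (-0.0356, -0.0409); ∞-norm = 0.0409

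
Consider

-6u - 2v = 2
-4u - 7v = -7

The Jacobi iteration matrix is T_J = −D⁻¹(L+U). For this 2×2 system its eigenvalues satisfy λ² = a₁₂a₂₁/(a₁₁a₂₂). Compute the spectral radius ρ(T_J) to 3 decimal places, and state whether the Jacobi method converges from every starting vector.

0.436

a₁₂a₂₁/(a₁₁a₂₂) = (-2)·(-4) / ((-6)·(-7)) = 0.190476
ρ = √|0.190476| = √0.190476 = 0.436
ρ < 1, so Jacobi converges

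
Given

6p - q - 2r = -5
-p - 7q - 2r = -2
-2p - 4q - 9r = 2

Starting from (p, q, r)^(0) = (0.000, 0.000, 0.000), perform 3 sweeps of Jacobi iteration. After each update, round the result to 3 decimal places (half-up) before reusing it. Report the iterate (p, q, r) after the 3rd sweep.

(-0.810, 0.455, -0.239)

Iteration 1:
  p = (-5 - (-1)·0.000 - (-2)·0.000) / (6) = -0.833
  q = (-2 - (-1)·0.000 - (-2)·0.000) / (-7) = 0.286
  r = (2 - (-2)·0.000 - (-4)·0.000) / (-9) = -0.222
Iteration 2:
  p = (-5 - (-1)·0.286 - (-2)·-0.222) / (6) = -0.860
  q = (-2 - (-1)·-0.833 - (-2)·-0.222) / (-7) = 0.468
  r = (2 - (-2)·-0.833 - (-4)·0.286) / (-9) = -0.164
Iteration 3:
  p = (-5 - (-1)·0.468 - (-2)·-0.164) / (6) = -0.810
  q = (-2 - (-1)·-0.860 - (-2)·-0.164) / (-7) = 0.455
  r = (2 - (-2)·-0.860 - (-4)·0.468) / (-9) = -0.239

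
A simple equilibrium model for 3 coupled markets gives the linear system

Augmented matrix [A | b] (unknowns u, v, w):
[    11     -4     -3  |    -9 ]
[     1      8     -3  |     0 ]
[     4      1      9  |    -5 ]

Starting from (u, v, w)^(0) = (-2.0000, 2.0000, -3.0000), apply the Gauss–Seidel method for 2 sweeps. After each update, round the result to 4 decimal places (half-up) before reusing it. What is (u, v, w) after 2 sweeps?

Iteration 1:
  u = (-9 - (-4)·2.0000 - (-3)·-3.0000) / (11) = -0.9091
  v = (0 - (1)·-0.9091 - (-3)·-3.0000) / (8) = -1.0114
  w = (-5 - (4)·-0.9091 - (1)·-1.0114) / (9) = -0.0391
Iteration 2:
  u = (-9 - (-4)·-1.0114 - (-3)·-0.0391) / (11) = -1.1966
  v = (0 - (1)·-1.1966 - (-3)·-0.0391) / (8) = 0.1349
  w = (-5 - (4)·-1.1966 - (1)·0.1349) / (9) = -0.0387

(-1.1966, 0.1349, -0.0387)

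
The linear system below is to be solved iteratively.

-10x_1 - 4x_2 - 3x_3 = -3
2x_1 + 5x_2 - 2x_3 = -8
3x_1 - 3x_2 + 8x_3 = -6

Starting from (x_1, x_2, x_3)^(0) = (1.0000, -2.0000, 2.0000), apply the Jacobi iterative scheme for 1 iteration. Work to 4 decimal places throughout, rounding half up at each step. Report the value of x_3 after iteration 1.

Iteration 1:
  x_1 = (-3 - (-4)·-2.0000 - (-3)·2.0000) / (-10) = 0.5000
  x_2 = (-8 - (2)·1.0000 - (-2)·2.0000) / (5) = -1.2000
  x_3 = (-6 - (3)·1.0000 - (-3)·-2.0000) / (8) = -1.8750

-1.8750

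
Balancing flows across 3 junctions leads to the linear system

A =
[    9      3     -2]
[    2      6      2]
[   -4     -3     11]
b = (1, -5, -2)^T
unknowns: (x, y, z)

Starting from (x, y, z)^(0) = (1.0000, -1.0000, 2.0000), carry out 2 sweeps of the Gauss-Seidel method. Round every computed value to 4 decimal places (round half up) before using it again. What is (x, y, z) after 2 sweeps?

(0.6324, -0.9280, -0.2049)

Iteration 1:
  x = (1 - (3)·-1.0000 - (-2)·2.0000) / (9) = 0.8889
  y = (-5 - (2)·0.8889 - (2)·2.0000) / (6) = -1.7963
  z = (-2 - (-4)·0.8889 - (-3)·-1.7963) / (11) = -0.3485
Iteration 2:
  x = (1 - (3)·-1.7963 - (-2)·-0.3485) / (9) = 0.6324
  y = (-5 - (2)·0.6324 - (2)·-0.3485) / (6) = -0.9280
  z = (-2 - (-4)·0.6324 - (-3)·-0.9280) / (11) = -0.2049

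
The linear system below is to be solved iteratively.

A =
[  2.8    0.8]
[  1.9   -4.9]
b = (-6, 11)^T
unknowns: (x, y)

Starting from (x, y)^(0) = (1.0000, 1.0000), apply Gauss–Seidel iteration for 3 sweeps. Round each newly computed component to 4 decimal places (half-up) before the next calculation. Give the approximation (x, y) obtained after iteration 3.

Iteration 1:
  x = (-6 - (0.8)·1.0000) / (2.8) = -2.4286
  y = (11 - (1.9)·-2.4286) / (-4.9) = -3.1866
Iteration 2:
  x = (-6 - (0.8)·-3.1866) / (2.8) = -1.2324
  y = (11 - (1.9)·-1.2324) / (-4.9) = -2.7228
Iteration 3:
  x = (-6 - (0.8)·-2.7228) / (2.8) = -1.3649
  y = (11 - (1.9)·-1.3649) / (-4.9) = -2.7741

(-1.3649, -2.7741)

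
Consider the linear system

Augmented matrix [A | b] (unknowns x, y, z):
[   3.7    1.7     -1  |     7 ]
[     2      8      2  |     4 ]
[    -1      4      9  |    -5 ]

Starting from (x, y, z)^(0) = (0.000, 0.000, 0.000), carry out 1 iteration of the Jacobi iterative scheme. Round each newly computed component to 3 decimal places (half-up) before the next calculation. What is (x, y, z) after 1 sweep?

Iteration 1:
  x = (7 - (1.7)·0.000 - (-1)·0.000) / (3.7) = 1.892
  y = (4 - (2)·0.000 - (2)·0.000) / (8) = 0.500
  z = (-5 - (-1)·0.000 - (4)·0.000) / (9) = -0.556

(1.892, 0.500, -0.556)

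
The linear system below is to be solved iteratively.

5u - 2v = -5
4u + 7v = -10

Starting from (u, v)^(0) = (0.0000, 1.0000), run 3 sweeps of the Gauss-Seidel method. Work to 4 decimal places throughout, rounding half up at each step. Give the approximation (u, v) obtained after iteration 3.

Iteration 1:
  u = (-5 - (-2)·1.0000) / (5) = -0.6000
  v = (-10 - (4)·-0.6000) / (7) = -1.0857
Iteration 2:
  u = (-5 - (-2)·-1.0857) / (5) = -1.4343
  v = (-10 - (4)·-1.4343) / (7) = -0.6090
Iteration 3:
  u = (-5 - (-2)·-0.6090) / (5) = -1.2436
  v = (-10 - (4)·-1.2436) / (7) = -0.7179

(-1.2436, -0.7179)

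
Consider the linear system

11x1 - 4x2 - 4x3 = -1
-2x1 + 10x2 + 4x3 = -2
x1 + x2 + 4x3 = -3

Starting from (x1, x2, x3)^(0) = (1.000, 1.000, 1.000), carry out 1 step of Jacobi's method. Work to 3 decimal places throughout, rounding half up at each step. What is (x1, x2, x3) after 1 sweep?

(0.636, -0.400, -1.250)

Iteration 1:
  x1 = (-1 - (-4)·1.000 - (-4)·1.000) / (11) = 0.636
  x2 = (-2 - (-2)·1.000 - (4)·1.000) / (10) = -0.400
  x3 = (-3 - (1)·1.000 - (1)·1.000) / (4) = -1.250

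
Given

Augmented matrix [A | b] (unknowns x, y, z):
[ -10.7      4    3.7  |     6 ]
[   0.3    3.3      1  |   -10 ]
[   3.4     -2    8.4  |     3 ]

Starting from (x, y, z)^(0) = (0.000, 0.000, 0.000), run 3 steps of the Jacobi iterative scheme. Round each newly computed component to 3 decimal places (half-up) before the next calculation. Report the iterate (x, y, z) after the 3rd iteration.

Iteration 1:
  x = (6 - (4)·0.000 - (3.7)·0.000) / (-10.7) = -0.561
  y = (-10 - (0.3)·0.000 - (1)·0.000) / (3.3) = -3.030
  z = (3 - (3.4)·0.000 - (-2)·0.000) / (8.4) = 0.357
Iteration 2:
  x = (6 - (4)·-3.030 - (3.7)·0.357) / (-10.7) = -1.570
  y = (-10 - (0.3)·-0.561 - (1)·0.357) / (3.3) = -3.087
  z = (3 - (3.4)·-0.561 - (-2)·-3.030) / (8.4) = -0.137
Iteration 3:
  x = (6 - (4)·-3.087 - (3.7)·-0.137) / (-10.7) = -1.762
  y = (-10 - (0.3)·-1.570 - (1)·-0.137) / (3.3) = -2.846
  z = (3 - (3.4)·-1.570 - (-2)·-3.087) / (8.4) = 0.258

(-1.762, -2.846, 0.258)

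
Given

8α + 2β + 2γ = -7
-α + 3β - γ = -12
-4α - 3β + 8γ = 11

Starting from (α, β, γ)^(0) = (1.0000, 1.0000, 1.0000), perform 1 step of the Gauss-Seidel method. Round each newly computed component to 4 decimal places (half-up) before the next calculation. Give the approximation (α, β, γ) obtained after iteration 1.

(-1.3750, -4.1250, -0.8594)

Iteration 1:
  α = (-7 - (2)·1.0000 - (2)·1.0000) / (8) = -1.3750
  β = (-12 - (-1)·-1.3750 - (-1)·1.0000) / (3) = -4.1250
  γ = (11 - (-4)·-1.3750 - (-3)·-4.1250) / (8) = -0.8594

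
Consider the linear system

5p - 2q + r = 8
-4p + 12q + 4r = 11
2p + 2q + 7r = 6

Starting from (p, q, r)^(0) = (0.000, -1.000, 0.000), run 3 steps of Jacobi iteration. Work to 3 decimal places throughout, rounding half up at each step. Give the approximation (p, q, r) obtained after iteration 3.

(1.924, 1.412, 0.093)

Iteration 1:
  p = (8 - (-2)·-1.000 - (1)·0.000) / (5) = 1.200
  q = (11 - (-4)·0.000 - (4)·0.000) / (12) = 0.917
  r = (6 - (2)·0.000 - (2)·-1.000) / (7) = 1.143
Iteration 2:
  p = (8 - (-2)·0.917 - (1)·1.143) / (5) = 1.738
  q = (11 - (-4)·1.200 - (4)·1.143) / (12) = 0.936
  r = (6 - (2)·1.200 - (2)·0.917) / (7) = 0.252
Iteration 3:
  p = (8 - (-2)·0.936 - (1)·0.252) / (5) = 1.924
  q = (11 - (-4)·1.738 - (4)·0.252) / (12) = 1.412
  r = (6 - (2)·1.738 - (2)·0.936) / (7) = 0.093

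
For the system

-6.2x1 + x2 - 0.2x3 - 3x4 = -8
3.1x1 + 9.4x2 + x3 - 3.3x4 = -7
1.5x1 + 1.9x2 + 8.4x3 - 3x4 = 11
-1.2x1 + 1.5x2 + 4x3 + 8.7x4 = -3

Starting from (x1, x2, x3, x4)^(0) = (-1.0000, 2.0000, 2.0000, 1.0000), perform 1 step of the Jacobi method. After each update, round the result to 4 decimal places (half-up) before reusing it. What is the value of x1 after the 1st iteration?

Iteration 1:
  x1 = (-8 - (1)·2.0000 - (-0.2)·2.0000 - (-3)·1.0000) / (-6.2) = 1.0645
  x2 = (-7 - (3.1)·-1.0000 - (1)·2.0000 - (-3.3)·1.0000) / (9.4) = -0.2766
  x3 = (11 - (1.5)·-1.0000 - (1.9)·2.0000 - (-3)·1.0000) / (8.4) = 1.3929
  x4 = (-3 - (-1.2)·-1.0000 - (1.5)·2.0000 - (4)·2.0000) / (8.7) = -1.7471

1.0645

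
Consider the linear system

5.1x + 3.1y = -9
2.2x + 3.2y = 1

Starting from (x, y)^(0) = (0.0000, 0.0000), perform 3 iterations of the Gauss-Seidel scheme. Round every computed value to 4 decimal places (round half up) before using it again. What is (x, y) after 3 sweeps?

Iteration 1:
  x = (-9 - (3.1)·0.0000) / (5.1) = -1.7647
  y = (1 - (2.2)·-1.7647) / (3.2) = 1.5257
Iteration 2:
  x = (-9 - (3.1)·1.5257) / (5.1) = -2.6921
  y = (1 - (2.2)·-2.6921) / (3.2) = 2.1633
Iteration 3:
  x = (-9 - (3.1)·2.1633) / (5.1) = -3.0797
  y = (1 - (2.2)·-3.0797) / (3.2) = 2.4298

(-3.0797, 2.4298)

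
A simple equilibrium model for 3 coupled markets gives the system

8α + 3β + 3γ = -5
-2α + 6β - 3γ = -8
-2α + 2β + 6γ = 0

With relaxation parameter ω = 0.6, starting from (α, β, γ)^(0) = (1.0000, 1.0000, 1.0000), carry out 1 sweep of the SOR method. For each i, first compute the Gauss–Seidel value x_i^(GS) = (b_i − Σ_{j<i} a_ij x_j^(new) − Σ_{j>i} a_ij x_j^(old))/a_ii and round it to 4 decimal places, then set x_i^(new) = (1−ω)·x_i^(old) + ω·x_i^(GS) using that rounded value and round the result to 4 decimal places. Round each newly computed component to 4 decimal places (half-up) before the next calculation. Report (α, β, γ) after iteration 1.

(-0.4250, -0.1850, 0.3520)

Iteration 1:
  α: GS value = (-5 - (3)·1.0000 - (3)·1.0000) / (8) = -1.3750;  α ← (1−ω)·1.0000 + ω·-1.3750 = -0.4250
  β: GS value = (-8 - (-2)·-0.4250 - (-3)·1.0000) / (6) = -0.9750;  β ← (1−ω)·1.0000 + ω·-0.9750 = -0.1850
  γ: GS value = (0 - (-2)·-0.4250 - (2)·-0.1850) / (6) = -0.0800;  γ ← (1−ω)·1.0000 + ω·-0.0800 = 0.3520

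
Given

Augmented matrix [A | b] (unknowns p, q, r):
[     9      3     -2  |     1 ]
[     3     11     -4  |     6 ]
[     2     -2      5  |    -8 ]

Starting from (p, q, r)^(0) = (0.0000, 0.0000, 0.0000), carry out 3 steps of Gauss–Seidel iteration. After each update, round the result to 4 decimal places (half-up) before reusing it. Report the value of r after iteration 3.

Iteration 1:
  p = (1 - (3)·0.0000 - (-2)·0.0000) / (9) = 0.1111
  q = (6 - (3)·0.1111 - (-4)·0.0000) / (11) = 0.5152
  r = (-8 - (2)·0.1111 - (-2)·0.5152) / (5) = -1.4384
Iteration 2:
  p = (1 - (3)·0.5152 - (-2)·-1.4384) / (9) = -0.3803
  q = (6 - (3)·-0.3803 - (-4)·-1.4384) / (11) = 0.1261
  r = (-8 - (2)·-0.3803 - (-2)·0.1261) / (5) = -1.3974
Iteration 3:
  p = (1 - (3)·0.1261 - (-2)·-1.3974) / (9) = -0.2415
  q = (6 - (3)·-0.2415 - (-4)·-1.3974) / (11) = 0.1032
  r = (-8 - (2)·-0.2415 - (-2)·0.1032) / (5) = -1.4621

-1.4621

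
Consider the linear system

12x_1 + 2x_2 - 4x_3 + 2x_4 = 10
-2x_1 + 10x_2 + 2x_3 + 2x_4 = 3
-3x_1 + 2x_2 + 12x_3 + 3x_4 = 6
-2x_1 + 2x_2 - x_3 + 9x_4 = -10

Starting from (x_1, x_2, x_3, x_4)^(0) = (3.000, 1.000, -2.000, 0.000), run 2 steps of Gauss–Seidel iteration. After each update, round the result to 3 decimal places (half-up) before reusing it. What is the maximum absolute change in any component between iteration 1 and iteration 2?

Iteration 1:
  x_1 = (10 - (2)·1.000 - (-4)·-2.000 - (2)·0.000) / (12) = 0.000
  x_2 = (3 - (-2)·0.000 - (2)·-2.000 - (2)·0.000) / (10) = 0.700
  x_3 = (6 - (-3)·0.000 - (2)·0.700 - (3)·0.000) / (12) = 0.383
  x_4 = (-10 - (-2)·0.000 - (2)·0.700 - (-1)·0.383) / (9) = -1.224
Iteration 2:
  x_1 = (10 - (2)·0.700 - (-4)·0.383 - (2)·-1.224) / (12) = 1.048
  x_2 = (3 - (-2)·1.048 - (2)·0.383 - (2)·-1.224) / (10) = 0.678
  x_3 = (6 - (-3)·1.048 - (2)·0.678 - (3)·-1.224) / (12) = 0.955
  x_4 = (-10 - (-2)·1.048 - (2)·0.678 - (-1)·0.955) / (9) = -0.923
Change: (1.048, -0.022, 0.572, 0.301) → max |·| = 1.048

1.048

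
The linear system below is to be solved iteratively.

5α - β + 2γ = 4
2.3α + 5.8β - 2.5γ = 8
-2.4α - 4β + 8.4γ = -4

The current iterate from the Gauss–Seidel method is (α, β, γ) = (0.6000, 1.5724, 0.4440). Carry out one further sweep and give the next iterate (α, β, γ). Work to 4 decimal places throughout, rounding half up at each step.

One sweep:
  α = (4 - (-1)·1.5724 - (2)·0.4440) / (5) = 0.9369
  β = (8 - (2.3)·0.9369 - (-2.5)·0.4440) / (5.8) = 1.1992
  γ = (-4 - (-2.4)·0.9369 - (-4)·1.1992) / (8.4) = 0.3625

(0.9369, 1.1992, 0.3625)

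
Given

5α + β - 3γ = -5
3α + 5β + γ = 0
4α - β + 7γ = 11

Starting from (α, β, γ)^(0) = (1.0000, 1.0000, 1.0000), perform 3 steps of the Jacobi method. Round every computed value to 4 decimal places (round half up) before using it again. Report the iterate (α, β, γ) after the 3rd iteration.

(0.0537, -0.2674, 1.6784)

Iteration 1:
  α = (-5 - (1)·1.0000 - (-3)·1.0000) / (5) = -0.6000
  β = (0 - (3)·1.0000 - (1)·1.0000) / (5) = -0.8000
  γ = (11 - (4)·1.0000 - (-1)·1.0000) / (7) = 1.1429
Iteration 2:
  α = (-5 - (1)·-0.8000 - (-3)·1.1429) / (5) = -0.1543
  β = (0 - (3)·-0.6000 - (1)·1.1429) / (5) = 0.1314
  γ = (11 - (4)·-0.6000 - (-1)·-0.8000) / (7) = 1.8000
Iteration 3:
  α = (-5 - (1)·0.1314 - (-3)·1.8000) / (5) = 0.0537
  β = (0 - (3)·-0.1543 - (1)·1.8000) / (5) = -0.2674
  γ = (11 - (4)·-0.1543 - (-1)·0.1314) / (7) = 1.6784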